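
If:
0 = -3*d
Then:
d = 0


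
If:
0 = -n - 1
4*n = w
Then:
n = -1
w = -4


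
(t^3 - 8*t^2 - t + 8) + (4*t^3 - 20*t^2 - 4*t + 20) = 5*t^3 - 28*t^2 - 5*t + 28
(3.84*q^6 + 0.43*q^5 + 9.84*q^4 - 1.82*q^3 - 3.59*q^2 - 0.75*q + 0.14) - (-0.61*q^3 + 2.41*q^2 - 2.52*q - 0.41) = 3.84*q^6 + 0.43*q^5 + 9.84*q^4 - 1.21*q^3 - 6.0*q^2 + 1.77*q + 0.55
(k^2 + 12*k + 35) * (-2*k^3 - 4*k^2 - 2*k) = -2*k^5 - 28*k^4 - 120*k^3 - 164*k^2 - 70*k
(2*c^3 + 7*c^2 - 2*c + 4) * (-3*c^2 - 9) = -6*c^5 - 21*c^4 - 12*c^3 - 75*c^2 + 18*c - 36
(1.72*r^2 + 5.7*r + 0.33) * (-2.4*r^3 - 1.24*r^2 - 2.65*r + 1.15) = -4.128*r^5 - 15.8128*r^4 - 12.418*r^3 - 13.5362*r^2 + 5.6805*r + 0.3795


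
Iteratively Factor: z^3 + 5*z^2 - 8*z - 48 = (z + 4)*(z^2 + z - 12) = (z - 3)*(z + 4)*(z + 4)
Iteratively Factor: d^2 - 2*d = (d - 2)*(d)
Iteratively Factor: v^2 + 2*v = (v + 2)*(v)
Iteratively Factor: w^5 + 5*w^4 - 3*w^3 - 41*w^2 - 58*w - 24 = (w + 4)*(w^4 + w^3 - 7*w^2 - 13*w - 6) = (w + 1)*(w + 4)*(w^3 - 7*w - 6) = (w + 1)*(w + 2)*(w + 4)*(w^2 - 2*w - 3) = (w - 3)*(w + 1)*(w + 2)*(w + 4)*(w + 1)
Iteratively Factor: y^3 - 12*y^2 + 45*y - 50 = (y - 2)*(y^2 - 10*y + 25) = (y - 5)*(y - 2)*(y - 5)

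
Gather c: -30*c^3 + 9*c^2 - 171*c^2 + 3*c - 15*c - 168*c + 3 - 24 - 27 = -30*c^3 - 162*c^2 - 180*c - 48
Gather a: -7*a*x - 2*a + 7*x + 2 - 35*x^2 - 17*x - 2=a*(-7*x - 2) - 35*x^2 - 10*x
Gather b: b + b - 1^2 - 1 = 2*b - 2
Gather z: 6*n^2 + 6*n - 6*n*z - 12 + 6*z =6*n^2 + 6*n + z*(6 - 6*n) - 12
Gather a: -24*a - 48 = -24*a - 48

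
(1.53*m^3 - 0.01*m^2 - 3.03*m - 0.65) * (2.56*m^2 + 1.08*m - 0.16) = 3.9168*m^5 + 1.6268*m^4 - 8.0124*m^3 - 4.9348*m^2 - 0.2172*m + 0.104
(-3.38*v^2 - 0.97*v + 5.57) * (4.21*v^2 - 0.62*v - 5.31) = -14.2298*v^4 - 1.9881*v^3 + 41.9989*v^2 + 1.6973*v - 29.5767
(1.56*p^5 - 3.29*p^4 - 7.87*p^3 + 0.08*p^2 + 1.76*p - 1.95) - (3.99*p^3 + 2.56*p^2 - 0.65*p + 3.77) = 1.56*p^5 - 3.29*p^4 - 11.86*p^3 - 2.48*p^2 + 2.41*p - 5.72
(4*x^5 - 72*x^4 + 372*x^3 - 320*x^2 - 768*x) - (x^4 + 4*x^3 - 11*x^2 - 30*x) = 4*x^5 - 73*x^4 + 368*x^3 - 309*x^2 - 738*x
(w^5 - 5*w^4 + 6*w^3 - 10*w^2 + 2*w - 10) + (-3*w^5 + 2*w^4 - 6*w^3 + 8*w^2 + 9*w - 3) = -2*w^5 - 3*w^4 - 2*w^2 + 11*w - 13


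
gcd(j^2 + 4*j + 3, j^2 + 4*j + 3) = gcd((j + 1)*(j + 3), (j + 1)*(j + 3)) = j^2 + 4*j + 3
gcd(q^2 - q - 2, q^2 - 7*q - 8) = q + 1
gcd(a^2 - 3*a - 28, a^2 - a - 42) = a - 7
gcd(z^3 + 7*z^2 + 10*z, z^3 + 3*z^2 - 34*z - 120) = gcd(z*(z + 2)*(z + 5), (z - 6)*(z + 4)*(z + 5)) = z + 5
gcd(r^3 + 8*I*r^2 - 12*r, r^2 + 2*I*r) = r^2 + 2*I*r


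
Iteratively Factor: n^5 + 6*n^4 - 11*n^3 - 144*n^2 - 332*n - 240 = (n - 5)*(n^4 + 11*n^3 + 44*n^2 + 76*n + 48) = (n - 5)*(n + 2)*(n^3 + 9*n^2 + 26*n + 24) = (n - 5)*(n + 2)*(n + 3)*(n^2 + 6*n + 8) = (n - 5)*(n + 2)*(n + 3)*(n + 4)*(n + 2)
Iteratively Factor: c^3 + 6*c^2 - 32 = (c + 4)*(c^2 + 2*c - 8) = (c - 2)*(c + 4)*(c + 4)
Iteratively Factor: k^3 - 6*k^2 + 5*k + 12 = (k - 3)*(k^2 - 3*k - 4) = (k - 3)*(k + 1)*(k - 4)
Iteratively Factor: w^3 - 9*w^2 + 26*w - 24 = (w - 3)*(w^2 - 6*w + 8) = (w - 3)*(w - 2)*(w - 4)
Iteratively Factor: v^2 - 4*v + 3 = (v - 3)*(v - 1)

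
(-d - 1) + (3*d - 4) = 2*d - 5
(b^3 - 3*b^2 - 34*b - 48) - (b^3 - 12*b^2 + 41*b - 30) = 9*b^2 - 75*b - 18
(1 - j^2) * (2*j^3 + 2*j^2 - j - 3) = -2*j^5 - 2*j^4 + 3*j^3 + 5*j^2 - j - 3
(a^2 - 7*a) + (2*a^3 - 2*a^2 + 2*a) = 2*a^3 - a^2 - 5*a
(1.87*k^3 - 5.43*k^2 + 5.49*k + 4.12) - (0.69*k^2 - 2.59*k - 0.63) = 1.87*k^3 - 6.12*k^2 + 8.08*k + 4.75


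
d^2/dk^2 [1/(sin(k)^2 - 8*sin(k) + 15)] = 2*(-2*sin(k)^4 + 12*sin(k)^3 + sin(k)^2 - 84*sin(k) + 49)/(sin(k)^2 - 8*sin(k) + 15)^3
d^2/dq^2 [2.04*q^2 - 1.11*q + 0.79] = 4.08000000000000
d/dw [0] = 0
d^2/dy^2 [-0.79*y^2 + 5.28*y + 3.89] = -1.58000000000000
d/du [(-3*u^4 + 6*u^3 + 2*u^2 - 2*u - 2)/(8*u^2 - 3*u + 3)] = (-48*u^5 + 75*u^4 - 72*u^3 + 64*u^2 + 44*u - 12)/(64*u^4 - 48*u^3 + 57*u^2 - 18*u + 9)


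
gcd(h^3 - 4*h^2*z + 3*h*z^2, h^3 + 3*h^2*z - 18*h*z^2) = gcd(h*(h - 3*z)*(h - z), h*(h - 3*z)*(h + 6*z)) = -h^2 + 3*h*z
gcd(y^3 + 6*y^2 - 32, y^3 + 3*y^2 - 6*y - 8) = y^2 + 2*y - 8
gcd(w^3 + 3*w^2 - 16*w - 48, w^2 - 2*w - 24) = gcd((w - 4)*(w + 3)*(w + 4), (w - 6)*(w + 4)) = w + 4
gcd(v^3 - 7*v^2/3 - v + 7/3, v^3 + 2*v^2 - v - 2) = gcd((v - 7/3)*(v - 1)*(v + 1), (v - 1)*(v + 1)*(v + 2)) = v^2 - 1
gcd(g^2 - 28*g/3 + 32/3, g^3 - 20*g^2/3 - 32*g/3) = g - 8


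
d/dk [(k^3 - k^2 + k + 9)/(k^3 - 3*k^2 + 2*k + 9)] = (-2*k^4 + 2*k^3 + k^2 + 36*k - 9)/(k^6 - 6*k^5 + 13*k^4 + 6*k^3 - 50*k^2 + 36*k + 81)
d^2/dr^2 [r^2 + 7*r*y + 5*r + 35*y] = 2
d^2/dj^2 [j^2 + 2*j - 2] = 2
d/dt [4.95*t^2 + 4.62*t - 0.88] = 9.9*t + 4.62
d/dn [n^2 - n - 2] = 2*n - 1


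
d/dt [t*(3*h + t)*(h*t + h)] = h*(6*h*t + 3*h + 3*t^2 + 2*t)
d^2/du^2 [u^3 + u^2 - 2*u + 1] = 6*u + 2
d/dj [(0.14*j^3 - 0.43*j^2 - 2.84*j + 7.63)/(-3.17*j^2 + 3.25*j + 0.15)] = (-0.4438*j^4 + 0.910000000000001*j^3 - 10.3373*j^2 + 48.2452*j - 25.2235)/(10.0489*j^4 - 20.605*j^3 + 9.6115*j^2 + 0.975*j + 0.0225)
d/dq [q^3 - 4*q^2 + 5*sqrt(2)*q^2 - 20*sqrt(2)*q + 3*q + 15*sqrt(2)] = 3*q^2 - 8*q + 10*sqrt(2)*q - 20*sqrt(2) + 3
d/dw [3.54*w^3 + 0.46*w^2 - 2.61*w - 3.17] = 10.62*w^2 + 0.92*w - 2.61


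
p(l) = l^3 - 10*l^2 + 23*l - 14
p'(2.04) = -5.32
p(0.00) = -14.00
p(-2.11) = -116.44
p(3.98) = -17.82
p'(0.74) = 9.84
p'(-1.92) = 72.46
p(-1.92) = -102.10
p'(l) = 3*l^2 - 20*l + 23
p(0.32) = -7.63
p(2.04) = -0.21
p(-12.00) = -3458.00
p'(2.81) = -9.51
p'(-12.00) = 695.00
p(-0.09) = -16.15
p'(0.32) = 16.91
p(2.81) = -6.14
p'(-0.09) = 24.82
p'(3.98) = -9.08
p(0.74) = -2.05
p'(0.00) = 23.00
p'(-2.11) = 78.56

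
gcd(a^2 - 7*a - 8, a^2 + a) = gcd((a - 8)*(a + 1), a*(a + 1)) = a + 1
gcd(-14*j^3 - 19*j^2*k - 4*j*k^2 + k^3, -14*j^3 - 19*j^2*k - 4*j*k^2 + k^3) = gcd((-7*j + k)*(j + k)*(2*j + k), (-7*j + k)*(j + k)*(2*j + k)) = 14*j^3 + 19*j^2*k + 4*j*k^2 - k^3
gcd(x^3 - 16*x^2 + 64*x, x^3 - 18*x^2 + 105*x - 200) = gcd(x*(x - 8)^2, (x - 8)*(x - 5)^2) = x - 8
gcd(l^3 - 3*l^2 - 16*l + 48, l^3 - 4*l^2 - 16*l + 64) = l^2 - 16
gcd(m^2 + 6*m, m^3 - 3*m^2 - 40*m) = m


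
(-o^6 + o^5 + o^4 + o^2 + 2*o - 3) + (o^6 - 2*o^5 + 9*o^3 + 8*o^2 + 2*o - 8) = -o^5 + o^4 + 9*o^3 + 9*o^2 + 4*o - 11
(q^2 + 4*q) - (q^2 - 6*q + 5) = 10*q - 5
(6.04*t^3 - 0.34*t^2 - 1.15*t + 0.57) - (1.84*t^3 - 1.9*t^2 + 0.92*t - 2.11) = 4.2*t^3 + 1.56*t^2 - 2.07*t + 2.68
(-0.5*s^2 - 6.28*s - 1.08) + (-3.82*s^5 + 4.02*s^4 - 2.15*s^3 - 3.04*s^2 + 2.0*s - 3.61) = -3.82*s^5 + 4.02*s^4 - 2.15*s^3 - 3.54*s^2 - 4.28*s - 4.69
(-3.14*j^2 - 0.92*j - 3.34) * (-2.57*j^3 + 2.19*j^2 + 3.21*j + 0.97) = 8.0698*j^5 - 4.5122*j^4 - 3.5104*j^3 - 13.3136*j^2 - 11.6138*j - 3.2398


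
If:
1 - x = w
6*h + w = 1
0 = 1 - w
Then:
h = 0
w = 1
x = 0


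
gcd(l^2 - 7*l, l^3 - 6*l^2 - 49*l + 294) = l - 7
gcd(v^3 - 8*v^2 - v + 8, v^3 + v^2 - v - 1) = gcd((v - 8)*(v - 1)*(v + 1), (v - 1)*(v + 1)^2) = v^2 - 1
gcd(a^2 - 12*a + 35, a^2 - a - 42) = a - 7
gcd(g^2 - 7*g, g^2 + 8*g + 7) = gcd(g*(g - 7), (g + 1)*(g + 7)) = 1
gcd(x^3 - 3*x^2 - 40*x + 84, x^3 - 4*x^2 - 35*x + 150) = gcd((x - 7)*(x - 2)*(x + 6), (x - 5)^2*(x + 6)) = x + 6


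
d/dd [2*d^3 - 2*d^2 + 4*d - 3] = 6*d^2 - 4*d + 4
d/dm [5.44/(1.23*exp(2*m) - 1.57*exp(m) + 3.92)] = (8.5408 - 13.3824*exp(m))*exp(m)/(1.23*exp(2*m) - 1.57*exp(m) + 3.92)^2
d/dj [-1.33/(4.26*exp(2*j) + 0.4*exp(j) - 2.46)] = (11.3316*exp(j) + 0.532)*exp(j)/(4.26*exp(2*j) + 0.4*exp(j) - 2.46)^2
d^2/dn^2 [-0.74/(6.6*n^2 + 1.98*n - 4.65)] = (64.4688*n^2 + 19.34064*n - 0.74*(13.2*n + 1.98)*(26.4*n + 3.96) - 45.4212)/(6.6*n^2 + 1.98*n - 4.65)^3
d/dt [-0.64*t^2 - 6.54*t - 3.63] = -1.28*t - 6.54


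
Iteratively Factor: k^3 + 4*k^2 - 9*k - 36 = (k + 3)*(k^2 + k - 12) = (k + 3)*(k + 4)*(k - 3)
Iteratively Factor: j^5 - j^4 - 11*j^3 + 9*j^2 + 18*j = (j + 3)*(j^4 - 4*j^3 + j^2 + 6*j) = (j - 2)*(j + 3)*(j^3 - 2*j^2 - 3*j) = j*(j - 2)*(j + 3)*(j^2 - 2*j - 3) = j*(j - 3)*(j - 2)*(j + 3)*(j + 1)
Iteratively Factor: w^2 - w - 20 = (w + 4)*(w - 5)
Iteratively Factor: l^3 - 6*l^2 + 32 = (l - 4)*(l^2 - 2*l - 8) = (l - 4)^2*(l + 2)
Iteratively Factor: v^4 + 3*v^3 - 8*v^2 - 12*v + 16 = (v + 2)*(v^3 + v^2 - 10*v + 8) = (v - 2)*(v + 2)*(v^2 + 3*v - 4) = (v - 2)*(v - 1)*(v + 2)*(v + 4)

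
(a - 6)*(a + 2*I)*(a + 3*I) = a^3 - 6*a^2 + 5*I*a^2 - 6*a - 30*I*a + 36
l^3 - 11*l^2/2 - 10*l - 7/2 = (l - 7)*(l + 1/2)*(l + 1)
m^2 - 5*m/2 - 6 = (m - 4)*(m + 3/2)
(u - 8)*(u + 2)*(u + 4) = u^3 - 2*u^2 - 40*u - 64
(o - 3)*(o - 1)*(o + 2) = o^3 - 2*o^2 - 5*o + 6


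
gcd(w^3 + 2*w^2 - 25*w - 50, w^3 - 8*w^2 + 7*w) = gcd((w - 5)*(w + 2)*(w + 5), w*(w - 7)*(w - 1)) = 1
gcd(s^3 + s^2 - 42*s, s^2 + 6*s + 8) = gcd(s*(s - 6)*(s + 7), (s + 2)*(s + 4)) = 1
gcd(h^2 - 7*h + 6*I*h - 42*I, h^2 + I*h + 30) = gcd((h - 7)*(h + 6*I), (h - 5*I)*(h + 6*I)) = h + 6*I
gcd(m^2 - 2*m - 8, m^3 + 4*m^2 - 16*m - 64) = m - 4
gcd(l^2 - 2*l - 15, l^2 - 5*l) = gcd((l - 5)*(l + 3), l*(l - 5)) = l - 5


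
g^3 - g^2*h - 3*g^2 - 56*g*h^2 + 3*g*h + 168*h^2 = (g - 3)*(g - 8*h)*(g + 7*h)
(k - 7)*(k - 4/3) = k^2 - 25*k/3 + 28/3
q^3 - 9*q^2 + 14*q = q*(q - 7)*(q - 2)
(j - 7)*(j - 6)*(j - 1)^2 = j^4 - 15*j^3 + 69*j^2 - 97*j + 42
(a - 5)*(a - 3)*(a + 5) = a^3 - 3*a^2 - 25*a + 75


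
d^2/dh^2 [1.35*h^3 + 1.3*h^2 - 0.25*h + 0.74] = 8.1*h + 2.6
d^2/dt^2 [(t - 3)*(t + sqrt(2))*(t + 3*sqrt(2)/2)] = 6*t - 6 + 5*sqrt(2)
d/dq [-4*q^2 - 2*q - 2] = -8*q - 2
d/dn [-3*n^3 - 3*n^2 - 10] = 3*n*(-3*n - 2)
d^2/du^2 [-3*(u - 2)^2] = -6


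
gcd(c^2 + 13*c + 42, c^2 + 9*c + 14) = c + 7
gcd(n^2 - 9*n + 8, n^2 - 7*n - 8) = n - 8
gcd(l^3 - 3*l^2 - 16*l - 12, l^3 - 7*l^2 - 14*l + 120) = l - 6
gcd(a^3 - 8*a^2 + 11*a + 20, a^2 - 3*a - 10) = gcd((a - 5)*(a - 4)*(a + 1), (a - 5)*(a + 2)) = a - 5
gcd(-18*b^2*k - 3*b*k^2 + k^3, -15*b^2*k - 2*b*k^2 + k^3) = 3*b*k + k^2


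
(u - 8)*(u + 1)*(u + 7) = u^3 - 57*u - 56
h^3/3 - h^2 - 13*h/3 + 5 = (h/3 + 1)*(h - 5)*(h - 1)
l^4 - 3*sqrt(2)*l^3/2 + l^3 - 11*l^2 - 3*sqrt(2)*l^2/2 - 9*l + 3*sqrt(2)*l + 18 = (l - 1)*(l + 2)*(l - 3*sqrt(2))*(l + 3*sqrt(2)/2)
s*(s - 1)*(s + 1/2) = s^3 - s^2/2 - s/2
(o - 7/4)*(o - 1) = o^2 - 11*o/4 + 7/4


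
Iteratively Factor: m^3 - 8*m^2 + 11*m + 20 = (m - 4)*(m^2 - 4*m - 5) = (m - 4)*(m + 1)*(m - 5)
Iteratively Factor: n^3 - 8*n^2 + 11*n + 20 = (n - 4)*(n^2 - 4*n - 5) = (n - 4)*(n + 1)*(n - 5)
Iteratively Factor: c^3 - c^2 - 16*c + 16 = (c + 4)*(c^2 - 5*c + 4) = (c - 4)*(c + 4)*(c - 1)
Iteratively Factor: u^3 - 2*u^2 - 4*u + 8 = (u - 2)*(u^2 - 4) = (u - 2)*(u + 2)*(u - 2)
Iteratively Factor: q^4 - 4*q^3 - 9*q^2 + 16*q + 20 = (q - 5)*(q^3 + q^2 - 4*q - 4) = (q - 5)*(q - 2)*(q^2 + 3*q + 2) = (q - 5)*(q - 2)*(q + 2)*(q + 1)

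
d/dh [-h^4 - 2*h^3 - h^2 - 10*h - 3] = -4*h^3 - 6*h^2 - 2*h - 10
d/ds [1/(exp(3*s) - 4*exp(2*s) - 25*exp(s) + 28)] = (-3*exp(2*s) + 8*exp(s) + 25)*exp(s)/(exp(3*s) - 4*exp(2*s) - 25*exp(s) + 28)^2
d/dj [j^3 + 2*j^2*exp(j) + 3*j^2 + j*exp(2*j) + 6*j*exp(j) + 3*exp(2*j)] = 2*j^2*exp(j) + 3*j^2 + 2*j*exp(2*j) + 10*j*exp(j) + 6*j + 7*exp(2*j) + 6*exp(j)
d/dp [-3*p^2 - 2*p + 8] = -6*p - 2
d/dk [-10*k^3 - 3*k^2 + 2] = 6*k*(-5*k - 1)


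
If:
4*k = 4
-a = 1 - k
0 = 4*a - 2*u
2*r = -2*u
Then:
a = 0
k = 1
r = 0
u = 0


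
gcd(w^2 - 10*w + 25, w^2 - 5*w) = w - 5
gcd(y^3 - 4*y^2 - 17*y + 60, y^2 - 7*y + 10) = y - 5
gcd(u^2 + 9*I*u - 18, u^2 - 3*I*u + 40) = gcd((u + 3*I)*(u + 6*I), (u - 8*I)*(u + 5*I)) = 1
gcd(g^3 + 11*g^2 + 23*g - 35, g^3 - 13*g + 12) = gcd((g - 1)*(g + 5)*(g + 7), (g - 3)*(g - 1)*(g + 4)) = g - 1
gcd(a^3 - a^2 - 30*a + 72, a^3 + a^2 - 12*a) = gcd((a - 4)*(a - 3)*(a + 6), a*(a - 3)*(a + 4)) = a - 3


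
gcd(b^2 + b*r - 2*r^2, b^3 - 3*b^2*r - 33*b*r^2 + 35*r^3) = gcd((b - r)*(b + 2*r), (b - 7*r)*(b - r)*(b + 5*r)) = -b + r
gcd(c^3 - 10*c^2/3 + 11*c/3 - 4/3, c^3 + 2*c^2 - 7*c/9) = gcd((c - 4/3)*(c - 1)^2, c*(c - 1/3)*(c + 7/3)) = 1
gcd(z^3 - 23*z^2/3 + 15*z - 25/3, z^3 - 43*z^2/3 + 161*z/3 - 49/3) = 1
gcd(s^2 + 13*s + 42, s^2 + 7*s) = s + 7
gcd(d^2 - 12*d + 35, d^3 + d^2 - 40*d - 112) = d - 7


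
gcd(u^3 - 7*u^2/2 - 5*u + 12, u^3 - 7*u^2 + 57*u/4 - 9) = u^2 - 11*u/2 + 6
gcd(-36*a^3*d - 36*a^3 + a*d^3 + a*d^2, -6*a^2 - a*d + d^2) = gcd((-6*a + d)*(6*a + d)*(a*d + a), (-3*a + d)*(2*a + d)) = 1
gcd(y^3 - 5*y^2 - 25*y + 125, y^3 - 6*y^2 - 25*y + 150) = y^2 - 25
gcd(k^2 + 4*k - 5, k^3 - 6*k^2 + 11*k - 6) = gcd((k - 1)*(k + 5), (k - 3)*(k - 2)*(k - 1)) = k - 1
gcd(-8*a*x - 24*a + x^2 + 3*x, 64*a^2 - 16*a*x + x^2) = -8*a + x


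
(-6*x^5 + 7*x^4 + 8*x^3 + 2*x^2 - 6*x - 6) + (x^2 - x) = -6*x^5 + 7*x^4 + 8*x^3 + 3*x^2 - 7*x - 6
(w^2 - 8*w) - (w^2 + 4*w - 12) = 12 - 12*w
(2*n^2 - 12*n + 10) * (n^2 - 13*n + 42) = 2*n^4 - 38*n^3 + 250*n^2 - 634*n + 420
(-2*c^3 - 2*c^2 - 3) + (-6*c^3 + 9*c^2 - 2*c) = -8*c^3 + 7*c^2 - 2*c - 3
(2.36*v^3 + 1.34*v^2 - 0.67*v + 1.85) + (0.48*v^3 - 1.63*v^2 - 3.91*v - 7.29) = 2.84*v^3 - 0.29*v^2 - 4.58*v - 5.44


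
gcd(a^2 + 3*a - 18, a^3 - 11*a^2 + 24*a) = a - 3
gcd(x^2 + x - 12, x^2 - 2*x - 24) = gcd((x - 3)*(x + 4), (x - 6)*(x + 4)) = x + 4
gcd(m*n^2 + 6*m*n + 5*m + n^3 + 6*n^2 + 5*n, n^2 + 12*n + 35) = n + 5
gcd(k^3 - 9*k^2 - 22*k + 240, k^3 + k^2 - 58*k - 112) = k - 8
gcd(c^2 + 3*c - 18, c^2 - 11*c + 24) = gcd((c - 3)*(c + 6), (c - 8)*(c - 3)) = c - 3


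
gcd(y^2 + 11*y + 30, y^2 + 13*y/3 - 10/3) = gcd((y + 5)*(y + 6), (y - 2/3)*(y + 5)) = y + 5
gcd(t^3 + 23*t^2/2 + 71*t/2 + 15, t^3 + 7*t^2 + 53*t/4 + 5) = t + 1/2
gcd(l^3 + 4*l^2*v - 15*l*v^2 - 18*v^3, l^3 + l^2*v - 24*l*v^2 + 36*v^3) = -l^2 - 3*l*v + 18*v^2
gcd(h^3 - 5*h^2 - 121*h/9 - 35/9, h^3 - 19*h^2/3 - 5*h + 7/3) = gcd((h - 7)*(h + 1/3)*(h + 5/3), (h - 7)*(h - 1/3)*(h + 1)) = h - 7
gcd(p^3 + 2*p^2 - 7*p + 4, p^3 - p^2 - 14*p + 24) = p + 4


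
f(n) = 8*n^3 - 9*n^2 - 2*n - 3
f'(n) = 24*n^2 - 18*n - 2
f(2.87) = 106.25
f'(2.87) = 144.03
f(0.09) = -3.25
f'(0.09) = -3.43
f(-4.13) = -711.81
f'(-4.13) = 481.71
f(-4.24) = -766.12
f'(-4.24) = 505.78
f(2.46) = 56.71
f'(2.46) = 98.96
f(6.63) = 1919.60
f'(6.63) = 933.63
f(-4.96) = -1190.69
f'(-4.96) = 677.72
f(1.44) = -0.65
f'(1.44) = 21.85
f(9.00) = 5082.00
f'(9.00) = 1780.00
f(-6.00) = -2043.00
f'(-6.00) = 970.00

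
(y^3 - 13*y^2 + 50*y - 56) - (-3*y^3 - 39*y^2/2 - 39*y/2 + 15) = 4*y^3 + 13*y^2/2 + 139*y/2 - 71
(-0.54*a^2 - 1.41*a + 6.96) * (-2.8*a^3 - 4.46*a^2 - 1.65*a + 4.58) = 1.512*a^5 + 6.3564*a^4 - 12.3084*a^3 - 31.1883*a^2 - 17.9418*a + 31.8768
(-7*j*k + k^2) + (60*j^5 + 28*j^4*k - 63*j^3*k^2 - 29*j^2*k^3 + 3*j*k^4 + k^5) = 60*j^5 + 28*j^4*k - 63*j^3*k^2 - 29*j^2*k^3 + 3*j*k^4 - 7*j*k + k^5 + k^2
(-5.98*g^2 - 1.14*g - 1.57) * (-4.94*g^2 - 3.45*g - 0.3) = 29.5412*g^4 + 26.2626*g^3 + 13.4828*g^2 + 5.7585*g + 0.471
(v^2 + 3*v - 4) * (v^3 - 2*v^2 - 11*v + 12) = v^5 + v^4 - 21*v^3 - 13*v^2 + 80*v - 48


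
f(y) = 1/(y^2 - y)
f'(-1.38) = 0.35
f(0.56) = -4.06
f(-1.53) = 0.26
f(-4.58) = 0.04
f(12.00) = 0.01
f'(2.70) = -0.21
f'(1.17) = -33.87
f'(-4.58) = 0.02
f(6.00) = 0.03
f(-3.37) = 0.07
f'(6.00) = -0.01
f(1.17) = 5.03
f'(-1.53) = 0.27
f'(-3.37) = 0.04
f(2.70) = 0.22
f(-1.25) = 0.36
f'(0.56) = -1.98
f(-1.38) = 0.30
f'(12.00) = 0.00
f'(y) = (1 - 2*y)/(y^2 - y)^2 = (1 - 2*y)/(y^2*(y - 1)^2)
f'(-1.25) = 0.44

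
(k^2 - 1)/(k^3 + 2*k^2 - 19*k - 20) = (k - 1)/(k^2 + k - 20)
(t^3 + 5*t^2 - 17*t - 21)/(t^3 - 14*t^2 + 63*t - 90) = (t^2 + 8*t + 7)/(t^2 - 11*t + 30)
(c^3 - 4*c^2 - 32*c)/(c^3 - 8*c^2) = (c + 4)/c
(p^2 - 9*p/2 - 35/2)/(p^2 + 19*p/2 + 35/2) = (p - 7)/(p + 7)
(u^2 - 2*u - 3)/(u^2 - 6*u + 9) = (u + 1)/(u - 3)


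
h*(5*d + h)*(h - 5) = 5*d*h^2 - 25*d*h + h^3 - 5*h^2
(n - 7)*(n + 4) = n^2 - 3*n - 28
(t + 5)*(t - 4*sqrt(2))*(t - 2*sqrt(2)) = t^3 - 6*sqrt(2)*t^2 + 5*t^2 - 30*sqrt(2)*t + 16*t + 80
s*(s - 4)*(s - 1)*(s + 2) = s^4 - 3*s^3 - 6*s^2 + 8*s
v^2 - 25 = (v - 5)*(v + 5)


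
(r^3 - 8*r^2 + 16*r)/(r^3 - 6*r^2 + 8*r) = (r - 4)/(r - 2)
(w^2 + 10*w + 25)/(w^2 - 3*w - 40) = (w + 5)/(w - 8)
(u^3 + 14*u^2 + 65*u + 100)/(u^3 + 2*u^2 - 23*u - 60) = (u^2 + 10*u + 25)/(u^2 - 2*u - 15)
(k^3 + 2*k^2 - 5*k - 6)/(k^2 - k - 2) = k + 3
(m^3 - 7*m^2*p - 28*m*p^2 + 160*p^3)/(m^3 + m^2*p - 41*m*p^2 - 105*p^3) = (-m^2 + 12*m*p - 32*p^2)/(-m^2 + 4*m*p + 21*p^2)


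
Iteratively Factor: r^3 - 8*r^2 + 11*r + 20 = (r - 4)*(r^2 - 4*r - 5) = (r - 4)*(r + 1)*(r - 5)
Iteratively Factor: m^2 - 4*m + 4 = (m - 2)*(m - 2)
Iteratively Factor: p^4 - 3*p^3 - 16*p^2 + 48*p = (p - 4)*(p^3 + p^2 - 12*p) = (p - 4)*(p - 3)*(p^2 + 4*p) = (p - 4)*(p - 3)*(p + 4)*(p)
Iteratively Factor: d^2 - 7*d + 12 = (d - 3)*(d - 4)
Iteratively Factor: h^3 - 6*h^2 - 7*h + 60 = (h - 4)*(h^2 - 2*h - 15) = (h - 4)*(h + 3)*(h - 5)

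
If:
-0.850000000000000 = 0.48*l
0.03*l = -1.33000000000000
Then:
No Solution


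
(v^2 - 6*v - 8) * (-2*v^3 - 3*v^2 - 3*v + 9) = -2*v^5 + 9*v^4 + 31*v^3 + 51*v^2 - 30*v - 72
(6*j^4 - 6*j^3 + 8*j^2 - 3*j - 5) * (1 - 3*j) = -18*j^5 + 24*j^4 - 30*j^3 + 17*j^2 + 12*j - 5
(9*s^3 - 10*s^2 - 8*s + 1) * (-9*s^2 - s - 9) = -81*s^5 + 81*s^4 + s^3 + 89*s^2 + 71*s - 9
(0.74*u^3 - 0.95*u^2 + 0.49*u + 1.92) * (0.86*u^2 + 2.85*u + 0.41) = 0.6364*u^5 + 1.292*u^4 - 1.9827*u^3 + 2.6582*u^2 + 5.6729*u + 0.7872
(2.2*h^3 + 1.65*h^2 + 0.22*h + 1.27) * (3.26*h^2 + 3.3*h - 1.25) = 7.172*h^5 + 12.639*h^4 + 3.4122*h^3 + 2.8037*h^2 + 3.916*h - 1.5875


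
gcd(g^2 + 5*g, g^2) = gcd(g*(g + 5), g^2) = g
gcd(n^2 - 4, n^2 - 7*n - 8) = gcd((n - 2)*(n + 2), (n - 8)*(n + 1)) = 1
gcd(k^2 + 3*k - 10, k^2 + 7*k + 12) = 1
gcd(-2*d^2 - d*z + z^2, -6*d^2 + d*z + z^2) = -2*d + z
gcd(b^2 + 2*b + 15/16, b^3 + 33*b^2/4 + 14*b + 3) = 1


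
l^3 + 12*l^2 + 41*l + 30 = (l + 1)*(l + 5)*(l + 6)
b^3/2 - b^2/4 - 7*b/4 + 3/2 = (b/2 + 1)*(b - 3/2)*(b - 1)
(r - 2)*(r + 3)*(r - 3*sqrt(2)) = r^3 - 3*sqrt(2)*r^2 + r^2 - 6*r - 3*sqrt(2)*r + 18*sqrt(2)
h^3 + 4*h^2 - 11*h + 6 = (h - 1)^2*(h + 6)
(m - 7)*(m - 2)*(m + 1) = m^3 - 8*m^2 + 5*m + 14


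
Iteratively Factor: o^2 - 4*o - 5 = (o - 5)*(o + 1)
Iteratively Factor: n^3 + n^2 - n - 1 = (n + 1)*(n^2 - 1) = (n + 1)^2*(n - 1)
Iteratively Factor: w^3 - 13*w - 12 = (w + 3)*(w^2 - 3*w - 4) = (w + 1)*(w + 3)*(w - 4)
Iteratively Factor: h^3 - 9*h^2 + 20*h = (h - 5)*(h^2 - 4*h) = (h - 5)*(h - 4)*(h)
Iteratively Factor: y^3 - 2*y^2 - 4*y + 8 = (y - 2)*(y^2 - 4) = (y - 2)^2*(y + 2)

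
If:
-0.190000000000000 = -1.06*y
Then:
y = 0.18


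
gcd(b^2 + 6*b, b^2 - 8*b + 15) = 1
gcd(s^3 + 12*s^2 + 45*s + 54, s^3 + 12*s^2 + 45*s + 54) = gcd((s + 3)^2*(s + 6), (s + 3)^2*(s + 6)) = s^3 + 12*s^2 + 45*s + 54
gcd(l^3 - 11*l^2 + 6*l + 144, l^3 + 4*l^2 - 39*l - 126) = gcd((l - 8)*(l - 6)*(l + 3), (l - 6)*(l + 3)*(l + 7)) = l^2 - 3*l - 18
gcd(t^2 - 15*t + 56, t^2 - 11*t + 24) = t - 8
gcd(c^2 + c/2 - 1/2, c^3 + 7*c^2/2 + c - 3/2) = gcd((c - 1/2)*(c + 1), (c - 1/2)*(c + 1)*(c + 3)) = c^2 + c/2 - 1/2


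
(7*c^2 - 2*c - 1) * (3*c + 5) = 21*c^3 + 29*c^2 - 13*c - 5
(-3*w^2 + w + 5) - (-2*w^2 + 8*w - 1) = -w^2 - 7*w + 6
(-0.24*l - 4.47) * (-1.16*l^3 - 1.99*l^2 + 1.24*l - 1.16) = 0.2784*l^4 + 5.6628*l^3 + 8.5977*l^2 - 5.2644*l + 5.1852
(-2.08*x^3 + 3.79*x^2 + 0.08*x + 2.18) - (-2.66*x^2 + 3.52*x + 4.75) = -2.08*x^3 + 6.45*x^2 - 3.44*x - 2.57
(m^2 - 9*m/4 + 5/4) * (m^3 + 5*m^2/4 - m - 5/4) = m^5 - m^4 - 41*m^3/16 + 41*m^2/16 + 25*m/16 - 25/16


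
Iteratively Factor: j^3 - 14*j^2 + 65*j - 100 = (j - 5)*(j^2 - 9*j + 20) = (j - 5)^2*(j - 4)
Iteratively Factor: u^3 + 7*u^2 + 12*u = (u + 3)*(u^2 + 4*u) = (u + 3)*(u + 4)*(u)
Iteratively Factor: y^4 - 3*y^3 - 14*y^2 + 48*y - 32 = (y - 2)*(y^3 - y^2 - 16*y + 16) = (y - 2)*(y - 1)*(y^2 - 16) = (y - 2)*(y - 1)*(y + 4)*(y - 4)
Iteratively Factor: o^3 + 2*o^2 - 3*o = (o - 1)*(o^2 + 3*o) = o*(o - 1)*(o + 3)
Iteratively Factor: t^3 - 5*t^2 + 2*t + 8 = (t + 1)*(t^2 - 6*t + 8) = (t - 2)*(t + 1)*(t - 4)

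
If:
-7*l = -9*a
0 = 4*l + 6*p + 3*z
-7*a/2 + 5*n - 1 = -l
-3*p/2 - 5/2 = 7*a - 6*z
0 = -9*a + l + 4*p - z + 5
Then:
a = 245/862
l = 315/862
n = 2809/8620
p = -710/1293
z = 790/1293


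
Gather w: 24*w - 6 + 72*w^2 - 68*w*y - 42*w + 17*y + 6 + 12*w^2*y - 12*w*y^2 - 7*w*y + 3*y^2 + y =w^2*(12*y + 72) + w*(-12*y^2 - 75*y - 18) + 3*y^2 + 18*y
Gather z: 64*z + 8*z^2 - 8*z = 8*z^2 + 56*z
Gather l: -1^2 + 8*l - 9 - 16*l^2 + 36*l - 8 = -16*l^2 + 44*l - 18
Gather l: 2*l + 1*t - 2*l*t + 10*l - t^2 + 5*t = l*(12 - 2*t) - t^2 + 6*t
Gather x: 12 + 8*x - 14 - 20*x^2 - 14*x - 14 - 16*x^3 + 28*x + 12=-16*x^3 - 20*x^2 + 22*x - 4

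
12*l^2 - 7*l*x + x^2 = (-4*l + x)*(-3*l + x)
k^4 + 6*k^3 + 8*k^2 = k^2*(k + 2)*(k + 4)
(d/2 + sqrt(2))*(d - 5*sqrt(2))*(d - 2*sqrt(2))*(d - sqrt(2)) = d^4/2 - 3*sqrt(2)*d^3 + d^2 + 24*sqrt(2)*d - 40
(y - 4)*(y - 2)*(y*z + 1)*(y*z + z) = y^4*z^2 - 5*y^3*z^2 + y^3*z + 2*y^2*z^2 - 5*y^2*z + 8*y*z^2 + 2*y*z + 8*z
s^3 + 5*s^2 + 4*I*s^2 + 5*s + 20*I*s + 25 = (s + 5)*(s - I)*(s + 5*I)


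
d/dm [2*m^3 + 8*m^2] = 2*m*(3*m + 8)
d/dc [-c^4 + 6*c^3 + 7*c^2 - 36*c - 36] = -4*c^3 + 18*c^2 + 14*c - 36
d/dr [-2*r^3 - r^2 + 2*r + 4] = -6*r^2 - 2*r + 2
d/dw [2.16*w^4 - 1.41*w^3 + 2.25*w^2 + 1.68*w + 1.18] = 8.64*w^3 - 4.23*w^2 + 4.5*w + 1.68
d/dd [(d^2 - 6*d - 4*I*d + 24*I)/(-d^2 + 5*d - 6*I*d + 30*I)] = (d^2*(-1 - 10*I) + 108*I*d - 24 - 300*I)/(d^4 + d^3*(-10 + 12*I) + d^2*(-11 - 120*I) + d*(360 + 300*I) - 900)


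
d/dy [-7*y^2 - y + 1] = -14*y - 1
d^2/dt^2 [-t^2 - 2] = -2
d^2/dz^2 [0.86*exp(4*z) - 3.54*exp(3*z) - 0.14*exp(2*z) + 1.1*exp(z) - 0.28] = (13.76*exp(3*z) - 31.86*exp(2*z) - 0.56*exp(z) + 1.1)*exp(z)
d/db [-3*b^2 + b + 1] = 1 - 6*b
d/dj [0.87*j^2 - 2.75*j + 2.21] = 1.74*j - 2.75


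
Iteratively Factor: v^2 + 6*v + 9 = (v + 3)*(v + 3)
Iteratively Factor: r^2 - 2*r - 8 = (r - 4)*(r + 2)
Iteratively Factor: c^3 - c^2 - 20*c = (c)*(c^2 - c - 20) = c*(c + 4)*(c - 5)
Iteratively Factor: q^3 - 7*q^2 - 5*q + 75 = (q + 3)*(q^2 - 10*q + 25) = (q - 5)*(q + 3)*(q - 5)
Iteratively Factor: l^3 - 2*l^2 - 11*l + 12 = (l + 3)*(l^2 - 5*l + 4) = (l - 4)*(l + 3)*(l - 1)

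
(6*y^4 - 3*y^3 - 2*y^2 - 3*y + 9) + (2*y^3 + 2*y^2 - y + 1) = 6*y^4 - y^3 - 4*y + 10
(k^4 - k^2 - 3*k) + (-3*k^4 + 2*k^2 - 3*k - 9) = -2*k^4 + k^2 - 6*k - 9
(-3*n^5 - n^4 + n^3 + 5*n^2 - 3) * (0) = 0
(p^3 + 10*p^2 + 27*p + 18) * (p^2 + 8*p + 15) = p^5 + 18*p^4 + 122*p^3 + 384*p^2 + 549*p + 270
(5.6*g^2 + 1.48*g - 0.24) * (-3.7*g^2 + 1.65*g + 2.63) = -20.72*g^4 + 3.764*g^3 + 18.058*g^2 + 3.4964*g - 0.6312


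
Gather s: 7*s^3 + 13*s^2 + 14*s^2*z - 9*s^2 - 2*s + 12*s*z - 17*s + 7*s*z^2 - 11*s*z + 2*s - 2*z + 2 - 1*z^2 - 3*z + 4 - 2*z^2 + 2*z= 7*s^3 + s^2*(14*z + 4) + s*(7*z^2 + z - 17) - 3*z^2 - 3*z + 6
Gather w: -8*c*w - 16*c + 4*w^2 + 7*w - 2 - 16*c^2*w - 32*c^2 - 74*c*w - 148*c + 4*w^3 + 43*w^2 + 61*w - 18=-32*c^2 - 164*c + 4*w^3 + 47*w^2 + w*(-16*c^2 - 82*c + 68) - 20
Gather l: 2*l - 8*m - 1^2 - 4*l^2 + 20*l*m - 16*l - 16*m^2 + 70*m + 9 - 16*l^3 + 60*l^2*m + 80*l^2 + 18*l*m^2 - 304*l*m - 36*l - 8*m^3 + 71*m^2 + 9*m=-16*l^3 + l^2*(60*m + 76) + l*(18*m^2 - 284*m - 50) - 8*m^3 + 55*m^2 + 71*m + 8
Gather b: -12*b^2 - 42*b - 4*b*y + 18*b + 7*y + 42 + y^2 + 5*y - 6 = -12*b^2 + b*(-4*y - 24) + y^2 + 12*y + 36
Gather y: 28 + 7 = 35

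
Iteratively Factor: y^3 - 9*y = (y)*(y^2 - 9) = y*(y - 3)*(y + 3)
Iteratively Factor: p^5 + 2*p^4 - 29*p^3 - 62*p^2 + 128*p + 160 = (p + 4)*(p^4 - 2*p^3 - 21*p^2 + 22*p + 40) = (p + 4)^2*(p^3 - 6*p^2 + 3*p + 10) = (p - 5)*(p + 4)^2*(p^2 - p - 2) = (p - 5)*(p + 1)*(p + 4)^2*(p - 2)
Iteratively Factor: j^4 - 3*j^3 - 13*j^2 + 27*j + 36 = (j + 3)*(j^3 - 6*j^2 + 5*j + 12) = (j - 3)*(j + 3)*(j^2 - 3*j - 4) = (j - 4)*(j - 3)*(j + 3)*(j + 1)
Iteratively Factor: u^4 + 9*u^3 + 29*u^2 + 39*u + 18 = (u + 3)*(u^3 + 6*u^2 + 11*u + 6) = (u + 3)^2*(u^2 + 3*u + 2) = (u + 2)*(u + 3)^2*(u + 1)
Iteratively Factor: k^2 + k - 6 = (k - 2)*(k + 3)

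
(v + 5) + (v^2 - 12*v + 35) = v^2 - 11*v + 40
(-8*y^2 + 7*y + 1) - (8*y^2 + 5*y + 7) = -16*y^2 + 2*y - 6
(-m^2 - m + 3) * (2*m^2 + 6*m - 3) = -2*m^4 - 8*m^3 + 3*m^2 + 21*m - 9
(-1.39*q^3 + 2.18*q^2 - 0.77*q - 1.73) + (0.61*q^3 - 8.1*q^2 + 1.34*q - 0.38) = -0.78*q^3 - 5.92*q^2 + 0.57*q - 2.11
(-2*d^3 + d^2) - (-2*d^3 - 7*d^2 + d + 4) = 8*d^2 - d - 4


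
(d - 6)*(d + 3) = d^2 - 3*d - 18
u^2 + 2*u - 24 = (u - 4)*(u + 6)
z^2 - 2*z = z*(z - 2)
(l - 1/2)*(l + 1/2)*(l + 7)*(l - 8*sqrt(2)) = l^4 - 8*sqrt(2)*l^3 + 7*l^3 - 56*sqrt(2)*l^2 - l^2/4 - 7*l/4 + 2*sqrt(2)*l + 14*sqrt(2)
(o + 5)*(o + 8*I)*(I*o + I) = I*o^3 - 8*o^2 + 6*I*o^2 - 48*o + 5*I*o - 40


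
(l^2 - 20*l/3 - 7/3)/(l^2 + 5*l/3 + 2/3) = (3*l^2 - 20*l - 7)/(3*l^2 + 5*l + 2)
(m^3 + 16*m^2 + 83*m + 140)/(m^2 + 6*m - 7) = (m^2 + 9*m + 20)/(m - 1)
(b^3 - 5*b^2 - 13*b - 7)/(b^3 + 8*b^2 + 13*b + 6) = (b - 7)/(b + 6)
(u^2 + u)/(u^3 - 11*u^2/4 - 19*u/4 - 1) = 4*u/(4*u^2 - 15*u - 4)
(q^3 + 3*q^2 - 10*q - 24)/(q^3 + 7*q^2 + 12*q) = (q^2 - q - 6)/(q*(q + 3))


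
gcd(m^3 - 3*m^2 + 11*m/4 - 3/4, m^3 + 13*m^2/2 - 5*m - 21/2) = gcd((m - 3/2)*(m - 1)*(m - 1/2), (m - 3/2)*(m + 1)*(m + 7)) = m - 3/2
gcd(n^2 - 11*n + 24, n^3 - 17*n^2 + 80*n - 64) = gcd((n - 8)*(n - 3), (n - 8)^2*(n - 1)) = n - 8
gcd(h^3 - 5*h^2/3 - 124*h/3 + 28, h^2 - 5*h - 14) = h - 7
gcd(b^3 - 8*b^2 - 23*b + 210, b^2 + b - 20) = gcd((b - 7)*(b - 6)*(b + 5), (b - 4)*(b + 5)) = b + 5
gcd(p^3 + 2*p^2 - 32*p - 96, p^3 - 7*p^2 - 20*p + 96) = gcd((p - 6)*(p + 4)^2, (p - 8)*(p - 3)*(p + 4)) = p + 4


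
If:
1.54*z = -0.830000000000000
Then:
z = -0.54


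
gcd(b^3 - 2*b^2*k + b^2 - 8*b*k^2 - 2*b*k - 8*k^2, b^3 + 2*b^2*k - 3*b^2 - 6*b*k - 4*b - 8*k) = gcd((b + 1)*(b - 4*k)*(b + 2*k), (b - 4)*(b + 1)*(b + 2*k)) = b^2 + 2*b*k + b + 2*k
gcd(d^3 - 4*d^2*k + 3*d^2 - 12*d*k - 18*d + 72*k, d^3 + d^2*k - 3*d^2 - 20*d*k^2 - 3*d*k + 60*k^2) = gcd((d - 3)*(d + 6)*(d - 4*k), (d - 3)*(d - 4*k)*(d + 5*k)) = d^2 - 4*d*k - 3*d + 12*k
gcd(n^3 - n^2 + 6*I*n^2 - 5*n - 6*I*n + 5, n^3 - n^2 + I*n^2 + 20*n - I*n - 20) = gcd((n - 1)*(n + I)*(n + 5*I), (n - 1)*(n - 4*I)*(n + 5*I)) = n^2 + n*(-1 + 5*I) - 5*I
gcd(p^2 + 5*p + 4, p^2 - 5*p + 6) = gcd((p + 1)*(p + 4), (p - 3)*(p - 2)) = 1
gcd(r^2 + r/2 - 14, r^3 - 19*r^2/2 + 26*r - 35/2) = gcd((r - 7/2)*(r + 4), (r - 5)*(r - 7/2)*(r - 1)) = r - 7/2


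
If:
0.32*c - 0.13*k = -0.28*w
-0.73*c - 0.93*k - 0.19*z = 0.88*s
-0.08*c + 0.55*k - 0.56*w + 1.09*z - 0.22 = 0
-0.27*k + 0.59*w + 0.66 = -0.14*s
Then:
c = 0.997674769279856*z + 1.07502584196736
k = -5.68516507171283*z - 1.31729128104041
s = 4.9646601535439*z + 0.50035457583115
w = -3.77974066247222*z - 1.8402004855886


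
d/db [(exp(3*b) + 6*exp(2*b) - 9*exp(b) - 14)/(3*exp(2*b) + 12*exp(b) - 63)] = (exp(2*b) - 6*exp(b) + 5)*exp(b)/(3*(exp(2*b) - 6*exp(b) + 9))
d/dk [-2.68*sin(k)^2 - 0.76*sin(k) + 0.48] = -(5.36*sin(k) + 0.76)*cos(k)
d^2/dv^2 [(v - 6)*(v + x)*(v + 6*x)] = 6*v + 14*x - 12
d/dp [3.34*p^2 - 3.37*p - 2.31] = 6.68*p - 3.37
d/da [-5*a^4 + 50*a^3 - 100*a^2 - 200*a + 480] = -20*a^3 + 150*a^2 - 200*a - 200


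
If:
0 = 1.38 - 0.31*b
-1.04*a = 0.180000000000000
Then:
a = -0.17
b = 4.45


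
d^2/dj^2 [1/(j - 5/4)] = 128/(4*j - 5)^3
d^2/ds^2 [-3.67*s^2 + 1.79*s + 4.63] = -7.34000000000000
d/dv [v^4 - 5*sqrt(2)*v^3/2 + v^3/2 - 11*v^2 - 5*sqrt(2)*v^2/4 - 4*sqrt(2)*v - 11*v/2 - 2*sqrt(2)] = 4*v^3 - 15*sqrt(2)*v^2/2 + 3*v^2/2 - 22*v - 5*sqrt(2)*v/2 - 4*sqrt(2) - 11/2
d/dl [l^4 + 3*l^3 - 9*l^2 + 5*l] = 4*l^3 + 9*l^2 - 18*l + 5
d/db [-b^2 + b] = 1 - 2*b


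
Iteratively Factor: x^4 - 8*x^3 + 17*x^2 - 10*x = (x - 2)*(x^3 - 6*x^2 + 5*x) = (x - 5)*(x - 2)*(x^2 - x) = x*(x - 5)*(x - 2)*(x - 1)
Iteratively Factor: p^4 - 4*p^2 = (p)*(p^3 - 4*p) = p*(p + 2)*(p^2 - 2*p) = p*(p - 2)*(p + 2)*(p)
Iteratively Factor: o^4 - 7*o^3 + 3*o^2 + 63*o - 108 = (o - 3)*(o^3 - 4*o^2 - 9*o + 36) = (o - 3)^2*(o^2 - o - 12) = (o - 4)*(o - 3)^2*(o + 3)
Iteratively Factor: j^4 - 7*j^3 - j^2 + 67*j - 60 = (j - 1)*(j^3 - 6*j^2 - 7*j + 60) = (j - 1)*(j + 3)*(j^2 - 9*j + 20) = (j - 4)*(j - 1)*(j + 3)*(j - 5)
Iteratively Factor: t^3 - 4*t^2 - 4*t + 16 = (t - 2)*(t^2 - 2*t - 8) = (t - 2)*(t + 2)*(t - 4)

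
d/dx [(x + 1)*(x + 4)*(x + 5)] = 3*x^2 + 20*x + 29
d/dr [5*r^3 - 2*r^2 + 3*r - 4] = 15*r^2 - 4*r + 3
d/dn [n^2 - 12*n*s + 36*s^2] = 2*n - 12*s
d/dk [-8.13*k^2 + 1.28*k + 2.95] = 1.28 - 16.26*k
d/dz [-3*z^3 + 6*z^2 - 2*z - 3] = -9*z^2 + 12*z - 2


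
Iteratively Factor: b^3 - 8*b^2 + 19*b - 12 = (b - 4)*(b^2 - 4*b + 3) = (b - 4)*(b - 1)*(b - 3)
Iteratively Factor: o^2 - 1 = (o + 1)*(o - 1)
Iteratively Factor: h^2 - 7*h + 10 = (h - 2)*(h - 5)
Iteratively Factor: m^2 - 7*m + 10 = (m - 5)*(m - 2)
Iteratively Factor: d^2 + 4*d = (d)*(d + 4)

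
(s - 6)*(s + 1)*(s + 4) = s^3 - s^2 - 26*s - 24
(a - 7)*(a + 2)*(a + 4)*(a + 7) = a^4 + 6*a^3 - 41*a^2 - 294*a - 392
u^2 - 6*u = u*(u - 6)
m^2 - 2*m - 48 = (m - 8)*(m + 6)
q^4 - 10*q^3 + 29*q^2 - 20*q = q*(q - 5)*(q - 4)*(q - 1)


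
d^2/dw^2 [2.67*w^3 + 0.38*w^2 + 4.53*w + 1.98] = 16.02*w + 0.76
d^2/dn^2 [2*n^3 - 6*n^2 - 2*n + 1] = 12*n - 12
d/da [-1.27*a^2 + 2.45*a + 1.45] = 2.45 - 2.54*a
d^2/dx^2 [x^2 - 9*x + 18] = 2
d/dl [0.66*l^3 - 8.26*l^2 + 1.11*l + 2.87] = 1.98*l^2 - 16.52*l + 1.11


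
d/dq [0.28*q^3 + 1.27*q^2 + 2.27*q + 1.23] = 0.84*q^2 + 2.54*q + 2.27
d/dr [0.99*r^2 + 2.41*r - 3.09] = 1.98*r + 2.41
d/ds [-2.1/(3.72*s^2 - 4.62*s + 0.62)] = (15.624*s - 9.702)/(3.72*s^2 - 4.62*s + 0.62)^2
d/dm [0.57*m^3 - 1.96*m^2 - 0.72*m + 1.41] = 1.71*m^2 - 3.92*m - 0.72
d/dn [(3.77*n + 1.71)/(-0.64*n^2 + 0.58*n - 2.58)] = (2.4128*n^2 + 2.1888*n - 10.7184)/(0.4096*n^4 - 0.7424*n^3 + 3.6388*n^2 - 2.9928*n + 6.6564)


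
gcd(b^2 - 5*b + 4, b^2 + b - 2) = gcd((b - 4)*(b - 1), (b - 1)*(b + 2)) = b - 1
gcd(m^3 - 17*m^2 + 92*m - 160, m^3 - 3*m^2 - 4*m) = m - 4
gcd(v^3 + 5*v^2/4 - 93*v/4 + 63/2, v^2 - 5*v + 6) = v - 3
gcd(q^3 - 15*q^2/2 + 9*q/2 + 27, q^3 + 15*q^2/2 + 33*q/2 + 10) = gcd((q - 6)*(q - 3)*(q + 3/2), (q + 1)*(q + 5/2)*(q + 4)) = 1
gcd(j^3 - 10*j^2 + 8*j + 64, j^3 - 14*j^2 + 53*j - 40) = j - 8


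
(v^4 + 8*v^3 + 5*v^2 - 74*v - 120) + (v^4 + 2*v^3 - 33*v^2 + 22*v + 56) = 2*v^4 + 10*v^3 - 28*v^2 - 52*v - 64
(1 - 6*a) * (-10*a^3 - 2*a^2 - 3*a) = 60*a^4 + 2*a^3 + 16*a^2 - 3*a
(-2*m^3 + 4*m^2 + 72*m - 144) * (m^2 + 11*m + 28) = -2*m^5 - 18*m^4 + 60*m^3 + 760*m^2 + 432*m - 4032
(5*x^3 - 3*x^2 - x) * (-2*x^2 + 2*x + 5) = -10*x^5 + 16*x^4 + 21*x^3 - 17*x^2 - 5*x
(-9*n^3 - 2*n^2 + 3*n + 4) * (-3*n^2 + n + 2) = 27*n^5 - 3*n^4 - 29*n^3 - 13*n^2 + 10*n + 8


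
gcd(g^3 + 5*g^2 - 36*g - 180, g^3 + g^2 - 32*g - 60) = g^2 - g - 30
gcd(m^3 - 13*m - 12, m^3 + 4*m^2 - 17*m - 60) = m^2 - m - 12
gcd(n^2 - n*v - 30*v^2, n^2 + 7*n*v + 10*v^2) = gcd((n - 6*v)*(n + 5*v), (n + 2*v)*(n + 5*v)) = n + 5*v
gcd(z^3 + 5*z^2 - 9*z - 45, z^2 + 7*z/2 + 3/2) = z + 3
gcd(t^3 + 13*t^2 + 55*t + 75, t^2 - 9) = t + 3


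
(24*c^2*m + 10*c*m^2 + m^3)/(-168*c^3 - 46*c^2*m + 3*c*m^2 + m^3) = -m/(7*c - m)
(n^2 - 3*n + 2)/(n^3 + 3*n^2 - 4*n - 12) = (n - 1)/(n^2 + 5*n + 6)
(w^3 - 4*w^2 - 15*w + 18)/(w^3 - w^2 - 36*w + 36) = (w + 3)/(w + 6)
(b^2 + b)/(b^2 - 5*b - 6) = b/(b - 6)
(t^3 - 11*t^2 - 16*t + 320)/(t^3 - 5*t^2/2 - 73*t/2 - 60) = 2*(t^2 - 3*t - 40)/(2*t^2 + 11*t + 15)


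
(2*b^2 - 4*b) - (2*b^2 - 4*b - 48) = 48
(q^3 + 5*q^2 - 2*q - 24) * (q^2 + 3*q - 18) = q^5 + 8*q^4 - 5*q^3 - 120*q^2 - 36*q + 432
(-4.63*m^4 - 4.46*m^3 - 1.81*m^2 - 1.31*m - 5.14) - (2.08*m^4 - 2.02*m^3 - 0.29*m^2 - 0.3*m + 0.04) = -6.71*m^4 - 2.44*m^3 - 1.52*m^2 - 1.01*m - 5.18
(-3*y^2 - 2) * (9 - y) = 3*y^3 - 27*y^2 + 2*y - 18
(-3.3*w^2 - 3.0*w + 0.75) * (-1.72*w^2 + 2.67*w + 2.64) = 5.676*w^4 - 3.651*w^3 - 18.012*w^2 - 5.9175*w + 1.98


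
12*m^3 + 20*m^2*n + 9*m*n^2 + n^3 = (m + n)*(2*m + n)*(6*m + n)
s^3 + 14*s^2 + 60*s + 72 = (s + 2)*(s + 6)^2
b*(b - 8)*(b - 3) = b^3 - 11*b^2 + 24*b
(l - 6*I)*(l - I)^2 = l^3 - 8*I*l^2 - 13*l + 6*I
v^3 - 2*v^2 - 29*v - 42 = (v - 7)*(v + 2)*(v + 3)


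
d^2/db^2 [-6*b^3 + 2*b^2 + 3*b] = 4 - 36*b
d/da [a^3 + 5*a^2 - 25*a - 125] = 3*a^2 + 10*a - 25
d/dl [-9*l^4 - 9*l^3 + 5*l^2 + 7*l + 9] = -36*l^3 - 27*l^2 + 10*l + 7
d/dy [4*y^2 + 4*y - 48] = 8*y + 4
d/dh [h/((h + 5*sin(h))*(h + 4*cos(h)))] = (4*h^2*sin(h) - 5*h^2*cos(h) - h^2 - 20*h*cos(2*h) + 10*sin(2*h))/((h + 5*sin(h))^2*(h + 4*cos(h))^2)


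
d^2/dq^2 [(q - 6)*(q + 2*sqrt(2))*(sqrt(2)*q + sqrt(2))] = 6*sqrt(2)*q - 10*sqrt(2) + 8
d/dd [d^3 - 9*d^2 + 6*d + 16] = 3*d^2 - 18*d + 6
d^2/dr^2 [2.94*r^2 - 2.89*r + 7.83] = 5.88000000000000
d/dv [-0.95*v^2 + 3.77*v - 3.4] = 3.77 - 1.9*v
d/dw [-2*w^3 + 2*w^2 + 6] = 2*w*(2 - 3*w)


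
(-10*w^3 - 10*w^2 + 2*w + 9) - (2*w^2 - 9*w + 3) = -10*w^3 - 12*w^2 + 11*w + 6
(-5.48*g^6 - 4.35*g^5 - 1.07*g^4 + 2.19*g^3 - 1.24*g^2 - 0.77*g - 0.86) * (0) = 0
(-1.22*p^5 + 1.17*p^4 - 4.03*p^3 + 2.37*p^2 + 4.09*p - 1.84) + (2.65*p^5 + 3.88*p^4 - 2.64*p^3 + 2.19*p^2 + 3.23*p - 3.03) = 1.43*p^5 + 5.05*p^4 - 6.67*p^3 + 4.56*p^2 + 7.32*p - 4.87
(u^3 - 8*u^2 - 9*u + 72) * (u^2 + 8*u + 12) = u^5 - 61*u^3 - 96*u^2 + 468*u + 864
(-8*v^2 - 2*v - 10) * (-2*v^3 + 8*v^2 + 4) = 16*v^5 - 60*v^4 + 4*v^3 - 112*v^2 - 8*v - 40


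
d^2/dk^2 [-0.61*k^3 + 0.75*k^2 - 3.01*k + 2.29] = 1.5 - 3.66*k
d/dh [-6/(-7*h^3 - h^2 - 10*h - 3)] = 6*(-21*h^2 - 2*h - 10)/(7*h^3 + h^2 + 10*h + 3)^2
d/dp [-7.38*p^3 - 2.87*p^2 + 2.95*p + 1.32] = -22.14*p^2 - 5.74*p + 2.95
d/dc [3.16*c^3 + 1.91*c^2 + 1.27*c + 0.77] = 9.48*c^2 + 3.82*c + 1.27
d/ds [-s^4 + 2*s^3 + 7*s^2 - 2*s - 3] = -4*s^3 + 6*s^2 + 14*s - 2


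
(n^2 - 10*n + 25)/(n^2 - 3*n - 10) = (n - 5)/(n + 2)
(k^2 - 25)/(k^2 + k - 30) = (k + 5)/(k + 6)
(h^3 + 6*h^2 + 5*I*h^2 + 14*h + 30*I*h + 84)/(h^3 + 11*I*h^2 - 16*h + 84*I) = (h + 6)/(h + 6*I)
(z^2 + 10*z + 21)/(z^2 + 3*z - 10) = (z^2 + 10*z + 21)/(z^2 + 3*z - 10)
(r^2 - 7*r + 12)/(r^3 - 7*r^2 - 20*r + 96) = (r - 4)/(r^2 - 4*r - 32)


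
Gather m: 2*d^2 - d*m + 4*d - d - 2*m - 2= 2*d^2 + 3*d + m*(-d - 2) - 2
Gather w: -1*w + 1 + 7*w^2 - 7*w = 7*w^2 - 8*w + 1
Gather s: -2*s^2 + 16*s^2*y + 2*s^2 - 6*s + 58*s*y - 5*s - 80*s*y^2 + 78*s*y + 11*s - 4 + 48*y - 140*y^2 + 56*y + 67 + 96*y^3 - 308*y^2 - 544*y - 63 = 16*s^2*y + s*(-80*y^2 + 136*y) + 96*y^3 - 448*y^2 - 440*y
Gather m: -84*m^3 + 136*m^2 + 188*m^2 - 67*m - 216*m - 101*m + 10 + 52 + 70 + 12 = -84*m^3 + 324*m^2 - 384*m + 144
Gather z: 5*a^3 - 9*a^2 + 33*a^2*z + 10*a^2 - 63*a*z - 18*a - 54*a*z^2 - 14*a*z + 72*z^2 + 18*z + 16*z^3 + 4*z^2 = 5*a^3 + a^2 - 18*a + 16*z^3 + z^2*(76 - 54*a) + z*(33*a^2 - 77*a + 18)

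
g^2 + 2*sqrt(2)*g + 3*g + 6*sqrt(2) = (g + 3)*(g + 2*sqrt(2))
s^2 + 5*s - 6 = (s - 1)*(s + 6)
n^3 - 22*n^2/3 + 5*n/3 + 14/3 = (n - 7)*(n - 1)*(n + 2/3)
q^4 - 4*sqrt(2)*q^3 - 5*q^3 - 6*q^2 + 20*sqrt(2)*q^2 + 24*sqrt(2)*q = q*(q - 6)*(q + 1)*(q - 4*sqrt(2))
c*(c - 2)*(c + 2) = c^3 - 4*c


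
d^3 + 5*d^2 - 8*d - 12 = (d - 2)*(d + 1)*(d + 6)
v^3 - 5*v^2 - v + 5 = (v - 5)*(v - 1)*(v + 1)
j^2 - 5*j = j*(j - 5)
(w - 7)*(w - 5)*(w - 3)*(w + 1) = w^4 - 14*w^3 + 56*w^2 - 34*w - 105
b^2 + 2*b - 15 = (b - 3)*(b + 5)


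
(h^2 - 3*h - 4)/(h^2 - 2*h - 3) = (h - 4)/(h - 3)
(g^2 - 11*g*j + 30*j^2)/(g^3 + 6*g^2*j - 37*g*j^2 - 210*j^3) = (g - 5*j)/(g^2 + 12*g*j + 35*j^2)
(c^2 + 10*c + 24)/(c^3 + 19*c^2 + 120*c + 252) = (c + 4)/(c^2 + 13*c + 42)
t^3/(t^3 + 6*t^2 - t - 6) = t^3/(t^3 + 6*t^2 - t - 6)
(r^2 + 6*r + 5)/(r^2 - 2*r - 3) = (r + 5)/(r - 3)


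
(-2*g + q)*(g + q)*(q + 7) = -2*g^2*q - 14*g^2 - g*q^2 - 7*g*q + q^3 + 7*q^2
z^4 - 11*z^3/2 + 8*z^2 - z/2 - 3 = (z - 3)*(z - 2)*(z - 1)*(z + 1/2)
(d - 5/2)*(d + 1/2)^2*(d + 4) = d^4 + 5*d^3/2 - 33*d^2/4 - 77*d/8 - 5/2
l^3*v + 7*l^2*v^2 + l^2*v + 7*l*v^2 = l*(l + 7*v)*(l*v + v)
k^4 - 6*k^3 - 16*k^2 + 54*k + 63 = (k - 7)*(k - 3)*(k + 1)*(k + 3)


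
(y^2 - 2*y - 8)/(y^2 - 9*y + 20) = (y + 2)/(y - 5)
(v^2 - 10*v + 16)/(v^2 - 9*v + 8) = (v - 2)/(v - 1)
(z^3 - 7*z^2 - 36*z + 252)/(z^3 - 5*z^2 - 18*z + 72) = (z^2 - z - 42)/(z^2 + z - 12)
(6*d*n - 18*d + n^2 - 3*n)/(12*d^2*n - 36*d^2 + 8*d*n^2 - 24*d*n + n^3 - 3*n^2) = 1/(2*d + n)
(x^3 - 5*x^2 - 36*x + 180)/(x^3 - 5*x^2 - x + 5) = (x^2 - 36)/(x^2 - 1)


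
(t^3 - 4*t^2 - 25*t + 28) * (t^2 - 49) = t^5 - 4*t^4 - 74*t^3 + 224*t^2 + 1225*t - 1372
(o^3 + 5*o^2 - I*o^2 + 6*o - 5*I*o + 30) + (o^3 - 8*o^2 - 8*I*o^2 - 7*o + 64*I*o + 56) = 2*o^3 - 3*o^2 - 9*I*o^2 - o + 59*I*o + 86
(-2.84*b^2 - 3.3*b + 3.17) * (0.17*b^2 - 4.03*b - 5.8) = -0.4828*b^4 + 10.8842*b^3 + 30.3099*b^2 + 6.3649*b - 18.386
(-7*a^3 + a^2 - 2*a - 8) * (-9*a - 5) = 63*a^4 + 26*a^3 + 13*a^2 + 82*a + 40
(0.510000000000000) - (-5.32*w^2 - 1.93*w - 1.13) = 5.32*w^2 + 1.93*w + 1.64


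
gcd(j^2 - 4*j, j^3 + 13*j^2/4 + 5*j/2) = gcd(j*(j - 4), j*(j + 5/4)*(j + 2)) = j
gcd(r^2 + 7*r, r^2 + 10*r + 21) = r + 7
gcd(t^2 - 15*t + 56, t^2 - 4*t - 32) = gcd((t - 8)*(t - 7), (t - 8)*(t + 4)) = t - 8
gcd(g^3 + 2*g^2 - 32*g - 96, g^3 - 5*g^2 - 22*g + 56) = g + 4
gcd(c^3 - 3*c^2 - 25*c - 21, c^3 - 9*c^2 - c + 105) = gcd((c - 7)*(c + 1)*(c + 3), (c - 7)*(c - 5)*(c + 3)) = c^2 - 4*c - 21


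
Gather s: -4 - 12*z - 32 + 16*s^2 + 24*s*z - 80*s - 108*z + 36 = 16*s^2 + s*(24*z - 80) - 120*z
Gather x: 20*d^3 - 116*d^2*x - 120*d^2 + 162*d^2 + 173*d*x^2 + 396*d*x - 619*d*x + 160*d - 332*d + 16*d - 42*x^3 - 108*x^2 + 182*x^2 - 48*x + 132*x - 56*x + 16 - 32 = 20*d^3 + 42*d^2 - 156*d - 42*x^3 + x^2*(173*d + 74) + x*(-116*d^2 - 223*d + 28) - 16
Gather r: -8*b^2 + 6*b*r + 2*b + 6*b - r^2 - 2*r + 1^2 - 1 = -8*b^2 + 8*b - r^2 + r*(6*b - 2)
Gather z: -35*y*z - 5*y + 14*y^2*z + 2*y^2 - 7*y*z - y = 2*y^2 - 6*y + z*(14*y^2 - 42*y)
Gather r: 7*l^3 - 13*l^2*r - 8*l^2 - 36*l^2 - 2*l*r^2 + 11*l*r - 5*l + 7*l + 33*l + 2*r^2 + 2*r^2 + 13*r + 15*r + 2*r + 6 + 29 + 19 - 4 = 7*l^3 - 44*l^2 + 35*l + r^2*(4 - 2*l) + r*(-13*l^2 + 11*l + 30) + 50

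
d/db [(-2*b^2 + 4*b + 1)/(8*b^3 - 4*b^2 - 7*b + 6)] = (16*b^4 - 64*b^3 + 6*b^2 - 16*b + 31)/(64*b^6 - 64*b^5 - 96*b^4 + 152*b^3 + b^2 - 84*b + 36)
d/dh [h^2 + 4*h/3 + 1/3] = 2*h + 4/3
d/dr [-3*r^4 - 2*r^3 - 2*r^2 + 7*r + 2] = -12*r^3 - 6*r^2 - 4*r + 7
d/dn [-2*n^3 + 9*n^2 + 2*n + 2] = -6*n^2 + 18*n + 2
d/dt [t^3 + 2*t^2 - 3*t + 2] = 3*t^2 + 4*t - 3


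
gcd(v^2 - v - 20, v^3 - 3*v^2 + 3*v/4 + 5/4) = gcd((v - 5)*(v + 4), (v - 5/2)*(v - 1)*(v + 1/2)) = 1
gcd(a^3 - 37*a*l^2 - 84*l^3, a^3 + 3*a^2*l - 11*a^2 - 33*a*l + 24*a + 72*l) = a + 3*l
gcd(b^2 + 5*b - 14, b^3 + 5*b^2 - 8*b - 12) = b - 2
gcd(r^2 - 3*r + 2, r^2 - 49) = 1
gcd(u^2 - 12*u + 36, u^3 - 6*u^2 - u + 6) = u - 6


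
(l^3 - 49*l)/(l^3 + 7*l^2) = (l - 7)/l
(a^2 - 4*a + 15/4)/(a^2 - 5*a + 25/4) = (2*a - 3)/(2*a - 5)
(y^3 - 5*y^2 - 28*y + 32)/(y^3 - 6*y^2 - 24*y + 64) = (y - 1)/(y - 2)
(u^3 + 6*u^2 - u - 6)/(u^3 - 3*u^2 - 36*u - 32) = (u^2 + 5*u - 6)/(u^2 - 4*u - 32)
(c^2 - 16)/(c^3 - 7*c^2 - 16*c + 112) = 1/(c - 7)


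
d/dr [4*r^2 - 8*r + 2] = 8*r - 8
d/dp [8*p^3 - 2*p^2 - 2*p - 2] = 24*p^2 - 4*p - 2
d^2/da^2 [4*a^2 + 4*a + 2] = 8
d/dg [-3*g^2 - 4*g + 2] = -6*g - 4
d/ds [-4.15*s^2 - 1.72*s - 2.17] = -8.3*s - 1.72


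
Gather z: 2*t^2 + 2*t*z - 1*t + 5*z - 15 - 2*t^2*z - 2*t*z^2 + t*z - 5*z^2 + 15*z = 2*t^2 - t + z^2*(-2*t - 5) + z*(-2*t^2 + 3*t + 20) - 15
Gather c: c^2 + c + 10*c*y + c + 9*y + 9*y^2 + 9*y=c^2 + c*(10*y + 2) + 9*y^2 + 18*y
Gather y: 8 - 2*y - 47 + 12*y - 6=10*y - 45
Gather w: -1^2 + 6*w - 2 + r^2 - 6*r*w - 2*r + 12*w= r^2 - 2*r + w*(18 - 6*r) - 3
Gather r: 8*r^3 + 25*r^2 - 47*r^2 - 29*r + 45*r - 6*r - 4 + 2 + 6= 8*r^3 - 22*r^2 + 10*r + 4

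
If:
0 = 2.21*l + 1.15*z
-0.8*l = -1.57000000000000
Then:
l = 1.96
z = -3.77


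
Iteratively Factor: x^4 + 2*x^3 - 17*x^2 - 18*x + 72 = (x + 3)*(x^3 - x^2 - 14*x + 24) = (x - 3)*(x + 3)*(x^2 + 2*x - 8) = (x - 3)*(x + 3)*(x + 4)*(x - 2)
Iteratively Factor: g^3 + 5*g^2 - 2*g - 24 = (g + 4)*(g^2 + g - 6) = (g + 3)*(g + 4)*(g - 2)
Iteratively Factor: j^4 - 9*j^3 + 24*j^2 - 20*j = (j - 5)*(j^3 - 4*j^2 + 4*j) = j*(j - 5)*(j^2 - 4*j + 4) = j*(j - 5)*(j - 2)*(j - 2)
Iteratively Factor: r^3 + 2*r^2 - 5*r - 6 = (r - 2)*(r^2 + 4*r + 3) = (r - 2)*(r + 1)*(r + 3)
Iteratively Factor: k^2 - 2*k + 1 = (k - 1)*(k - 1)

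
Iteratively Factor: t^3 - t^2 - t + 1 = (t + 1)*(t^2 - 2*t + 1) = (t - 1)*(t + 1)*(t - 1)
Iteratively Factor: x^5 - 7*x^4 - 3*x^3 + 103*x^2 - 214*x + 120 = (x - 3)*(x^4 - 4*x^3 - 15*x^2 + 58*x - 40) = (x - 5)*(x - 3)*(x^3 + x^2 - 10*x + 8) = (x - 5)*(x - 3)*(x - 2)*(x^2 + 3*x - 4) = (x - 5)*(x - 3)*(x - 2)*(x + 4)*(x - 1)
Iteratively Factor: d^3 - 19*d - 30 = (d - 5)*(d^2 + 5*d + 6) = (d - 5)*(d + 2)*(d + 3)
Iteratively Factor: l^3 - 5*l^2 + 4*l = (l)*(l^2 - 5*l + 4) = l*(l - 4)*(l - 1)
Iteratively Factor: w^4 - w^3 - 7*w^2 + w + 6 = (w - 3)*(w^3 + 2*w^2 - w - 2) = (w - 3)*(w + 2)*(w^2 - 1) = (w - 3)*(w + 1)*(w + 2)*(w - 1)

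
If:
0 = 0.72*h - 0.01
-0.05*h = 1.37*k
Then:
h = 0.01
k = -0.00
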